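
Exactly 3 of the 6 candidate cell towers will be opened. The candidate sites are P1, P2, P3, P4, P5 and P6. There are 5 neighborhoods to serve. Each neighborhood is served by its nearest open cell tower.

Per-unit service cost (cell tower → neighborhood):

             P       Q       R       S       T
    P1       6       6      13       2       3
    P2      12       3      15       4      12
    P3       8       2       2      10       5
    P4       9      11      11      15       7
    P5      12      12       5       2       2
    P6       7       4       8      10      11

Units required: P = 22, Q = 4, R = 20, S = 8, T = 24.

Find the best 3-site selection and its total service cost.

Choose P1, P3 and P5; total service cost 244.

With exactly 3 open, each neighborhood uses its cheapest among the chosen.
{P1, P3, P5}: P→P1 6·22=132, Q→P3 2·4=8, R→P3 2·20=40, S→P1 2·8=16, T→P5 2·24=48. Service cost 244.
{P3, P5, P6}: service cost 266
{P1, P2, P3}: service cost 268
Among all 20 size-3 choices, {P1, P3, P5} is lowest.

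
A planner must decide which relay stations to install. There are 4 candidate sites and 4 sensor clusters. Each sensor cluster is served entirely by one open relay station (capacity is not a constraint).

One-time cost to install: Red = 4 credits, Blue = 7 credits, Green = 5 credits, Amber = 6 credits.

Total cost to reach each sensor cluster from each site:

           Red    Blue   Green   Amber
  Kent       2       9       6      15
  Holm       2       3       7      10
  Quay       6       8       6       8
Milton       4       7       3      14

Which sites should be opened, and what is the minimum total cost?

Open Red only; minimum total cost 18.

For any fixed open set, each sensor cluster goes to its cheapest open site; total = fixed + service.
{Red}: Kent→Red 2, Holm→Red 2, Quay→Red 6, Milton→Red 4. Service 14; fixed 4; total 18.
{Red, Green}: service 13 + fixed 9 = 22
{Red, Amber}: service 14 + fixed 10 = 24
{Red, Blue, Green, Amber}: service 13 + fixed 22 = 35
No other subset beats 18.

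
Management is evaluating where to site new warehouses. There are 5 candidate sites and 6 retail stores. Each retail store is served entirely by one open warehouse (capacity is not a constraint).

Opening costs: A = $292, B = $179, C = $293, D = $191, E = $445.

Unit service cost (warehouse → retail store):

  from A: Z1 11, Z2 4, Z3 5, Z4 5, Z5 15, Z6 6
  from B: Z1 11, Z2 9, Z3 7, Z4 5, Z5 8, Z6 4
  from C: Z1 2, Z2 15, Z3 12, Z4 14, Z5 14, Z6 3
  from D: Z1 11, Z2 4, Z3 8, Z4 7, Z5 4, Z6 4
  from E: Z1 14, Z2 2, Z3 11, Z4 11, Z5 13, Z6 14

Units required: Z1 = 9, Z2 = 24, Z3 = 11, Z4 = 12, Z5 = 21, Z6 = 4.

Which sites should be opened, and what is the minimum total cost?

For any fixed open set, each retail store goes to its cheapest open site; total = fixed + service.
{D}: Z1→D 11·9=99, Z2→D 4·24=96, Z3→D 8·11=88, Z4→D 7·12=84, Z5→D 4·21=84, Z6→D 4·4=16. Service 467; fixed 191; total 658.
{B, D}: service 432 + fixed 370 = 802
{B}: Z1→B 11·9=99, Z2→B 9·24=216, Z3→B 7·11=77, Z4→B 5·12=60, Z5→B 8·21=168, Z6→B 4·4=16. Service 636; fixed 179; total 815.
{A, B, C, D, E}: service 277 + fixed 1400 = 1677
No other subset beats 658.

Open D only; minimum total cost 658.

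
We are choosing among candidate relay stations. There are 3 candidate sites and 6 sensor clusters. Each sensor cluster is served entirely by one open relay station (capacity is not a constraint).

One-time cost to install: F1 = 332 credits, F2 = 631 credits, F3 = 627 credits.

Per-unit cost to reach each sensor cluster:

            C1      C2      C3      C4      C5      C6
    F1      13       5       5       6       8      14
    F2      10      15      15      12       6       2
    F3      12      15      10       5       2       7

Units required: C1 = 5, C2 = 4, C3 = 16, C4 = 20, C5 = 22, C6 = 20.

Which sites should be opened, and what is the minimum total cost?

For any fixed open set, each sensor cluster goes to its cheapest open site; total = fixed + service.
{F1}: C1→F1 13·5=65, C2→F1 5·4=20, C3→F1 5·16=80, C4→F1 6·20=120, C5→F1 8·22=176, C6→F1 14·20=280. Service 741; fixed 332; total 1073.
{F3}: service 564 + fixed 627 = 1191
{F2}: service 762 + fixed 631 = 1393
{F1, F2, F3}: C1→F2 10·5=50, C2→F1 5·4=20, C3→F1 5·16=80, C4→F3 5·20=100, C5→F3 2·22=44, C6→F2 2·20=40. Service 334; fixed 1590; total 1924.
(All 7 nonempty subsets were checked; F1 only is lowest.)

Open F1 only; minimum total cost 1073.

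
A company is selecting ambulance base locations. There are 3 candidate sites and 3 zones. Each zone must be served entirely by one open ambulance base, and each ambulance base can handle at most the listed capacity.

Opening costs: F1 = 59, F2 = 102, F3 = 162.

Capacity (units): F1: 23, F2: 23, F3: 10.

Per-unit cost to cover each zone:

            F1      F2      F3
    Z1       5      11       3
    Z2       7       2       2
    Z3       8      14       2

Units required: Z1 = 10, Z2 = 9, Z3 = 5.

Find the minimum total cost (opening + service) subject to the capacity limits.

Open {F1, F2}: Z1→F1 5·10=50, Z2→F2 2·9=18, Z3→F1 8·5=40.
Loads: F1 carries 15/23, F2 carries 9/23. Service 108; fixed 161; total 269.
Next best feasible plan costs 299.

Minimum total cost: 269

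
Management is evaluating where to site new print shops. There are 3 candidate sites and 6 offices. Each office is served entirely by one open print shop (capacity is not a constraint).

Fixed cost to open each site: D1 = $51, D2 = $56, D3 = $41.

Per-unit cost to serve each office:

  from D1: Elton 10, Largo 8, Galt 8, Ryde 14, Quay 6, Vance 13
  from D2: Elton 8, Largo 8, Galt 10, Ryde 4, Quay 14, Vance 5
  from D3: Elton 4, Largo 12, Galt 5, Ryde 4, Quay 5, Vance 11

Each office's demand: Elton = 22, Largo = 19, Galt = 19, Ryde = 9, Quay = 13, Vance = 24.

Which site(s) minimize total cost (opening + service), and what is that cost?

Open D2 and D3; minimum total cost 653.

For any fixed open set, each office goes to its cheapest open site; total = fixed + service.
{D2, D3}: Elton→D3 4·22=88, Largo→D2 8·19=152, Galt→D3 5·19=95, Ryde→D2 4·9=36, Quay→D3 5·13=65, Vance→D2 5·24=120. Service 556; fixed 97; total 653.
{D1, D2, D3}: service 556 + fixed 148 = 704
{D1, D3}: Elton→D3 4·22=88, Largo→D1 8·19=152, Galt→D3 5·19=95, Ryde→D3 4·9=36, Quay→D3 5·13=65, Vance→D3 11·24=264. Service 700; fixed 92; total 792.
{D3}: service 776 + fixed 41 = 817
No other subset beats 653.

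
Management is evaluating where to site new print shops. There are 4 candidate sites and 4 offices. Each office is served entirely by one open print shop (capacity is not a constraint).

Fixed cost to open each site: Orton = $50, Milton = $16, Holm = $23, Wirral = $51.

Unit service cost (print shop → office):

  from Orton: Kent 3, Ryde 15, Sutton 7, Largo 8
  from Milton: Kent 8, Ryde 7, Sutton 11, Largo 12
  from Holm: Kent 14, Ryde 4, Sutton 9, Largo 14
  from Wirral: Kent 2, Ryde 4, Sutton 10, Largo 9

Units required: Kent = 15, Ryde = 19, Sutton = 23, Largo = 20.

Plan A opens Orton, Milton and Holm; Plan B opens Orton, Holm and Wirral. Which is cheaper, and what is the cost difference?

Plan A is cheaper by 20.

Plan A: {Orton, Milton, Holm}: Kent→Orton 3·15=45, Ryde→Holm 4·19=76, Sutton→Orton 7·23=161, Largo→Orton 8·20=160. Service 442; fixed 89; total 531.
Plan B: {Orton, Holm, Wirral}: Kent→Wirral 2·15=30, Ryde→Holm 4·19=76, Sutton→Orton 7·23=161, Largo→Orton 8·20=160. Service 427; fixed 124; total 551.
Difference: |531 − 551| = 20.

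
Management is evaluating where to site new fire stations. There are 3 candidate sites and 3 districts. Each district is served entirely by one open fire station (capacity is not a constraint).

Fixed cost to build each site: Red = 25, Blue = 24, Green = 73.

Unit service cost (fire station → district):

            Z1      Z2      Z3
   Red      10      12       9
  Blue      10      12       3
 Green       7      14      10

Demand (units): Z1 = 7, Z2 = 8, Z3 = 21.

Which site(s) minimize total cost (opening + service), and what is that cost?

Open Blue only; minimum total cost 253.

For any fixed open set, each district goes to its cheapest open site; total = fixed + service.
{Blue}: Z1→Blue 10·7=70, Z2→Blue 12·8=96, Z3→Blue 3·21=63. Service 229; fixed 24; total 253.
{Red, Blue}: service 229 + fixed 49 = 278
{Blue, Green}: service 208 + fixed 97 = 305
{Red, Blue, Green}: Z1→Green 7·7=49, Z2→Red 12·8=96, Z3→Blue 3·21=63. Service 208; fixed 122; total 330.
(All 7 nonempty subsets were checked; Blue only is lowest.)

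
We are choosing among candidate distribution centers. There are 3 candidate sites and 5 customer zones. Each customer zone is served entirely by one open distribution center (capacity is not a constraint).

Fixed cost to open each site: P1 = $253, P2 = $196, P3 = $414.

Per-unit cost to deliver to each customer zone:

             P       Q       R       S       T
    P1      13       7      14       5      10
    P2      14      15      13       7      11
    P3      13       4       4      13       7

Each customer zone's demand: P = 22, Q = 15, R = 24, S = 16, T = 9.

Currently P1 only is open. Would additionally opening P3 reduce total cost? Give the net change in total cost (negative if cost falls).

Current service cost with {P1}: 897.
Adding P3: each customer zone re-picks its cheapest; new service cost 585, saving 312.
Extra fixed cost: 414. Net change = 414 − 312 = 102.
(Totals: 1150 → 1252.)

No — net change +102 (cost rises by 102).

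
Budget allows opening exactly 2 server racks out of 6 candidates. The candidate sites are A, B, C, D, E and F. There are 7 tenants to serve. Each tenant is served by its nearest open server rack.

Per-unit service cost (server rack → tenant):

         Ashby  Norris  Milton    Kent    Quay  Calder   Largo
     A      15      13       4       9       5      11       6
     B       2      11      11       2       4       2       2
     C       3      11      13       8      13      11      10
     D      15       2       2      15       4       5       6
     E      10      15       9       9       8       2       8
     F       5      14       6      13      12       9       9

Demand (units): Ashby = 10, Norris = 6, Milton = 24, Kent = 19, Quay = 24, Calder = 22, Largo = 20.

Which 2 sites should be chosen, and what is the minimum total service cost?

With exactly 2 open, each tenant uses its cheapest among the chosen.
{B, D}: Ashby→B 2·10=20, Norris→D 2·6=12, Milton→D 2·24=48, Kent→B 2·19=38, Quay→B 4·24=96, Calder→B 2·22=44, Largo→B 2·20=40. Service cost 298.
{A, B}: service cost 400
{B, F}: service cost 448
Among all 15 size-2 choices, {B, D} is lowest.

Choose B and D; total service cost 298.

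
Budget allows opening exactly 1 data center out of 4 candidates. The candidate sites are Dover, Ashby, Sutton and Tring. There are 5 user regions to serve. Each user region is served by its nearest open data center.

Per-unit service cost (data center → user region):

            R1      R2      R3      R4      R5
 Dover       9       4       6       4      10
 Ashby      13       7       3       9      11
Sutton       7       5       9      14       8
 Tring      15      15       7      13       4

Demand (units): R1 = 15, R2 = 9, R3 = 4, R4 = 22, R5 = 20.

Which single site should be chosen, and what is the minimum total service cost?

With exactly 1 open, each user region uses its cheapest among the chosen.
{Dover}: R1→Dover 9·15=135, R2→Dover 4·9=36, R3→Dover 6·4=24, R4→Dover 4·22=88, R5→Dover 10·20=200. Service cost 483.
{Sutton}: service cost 654
{Ashby}: service cost 688
Among all 4 size-1 choices, {Dover} is lowest.

Choose Dover only; total service cost 483.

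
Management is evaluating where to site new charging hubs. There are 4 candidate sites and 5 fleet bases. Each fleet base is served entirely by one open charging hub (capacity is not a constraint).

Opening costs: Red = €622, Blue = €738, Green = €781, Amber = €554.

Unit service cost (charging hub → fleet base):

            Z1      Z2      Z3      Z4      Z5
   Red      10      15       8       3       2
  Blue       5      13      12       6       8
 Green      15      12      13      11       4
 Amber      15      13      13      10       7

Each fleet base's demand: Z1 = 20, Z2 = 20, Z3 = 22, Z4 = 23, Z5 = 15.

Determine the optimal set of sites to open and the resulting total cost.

For any fixed open set, each fleet base goes to its cheapest open site; total = fixed + service.
{Red}: Z1→Red 10·20=200, Z2→Red 15·20=300, Z3→Red 8·22=176, Z4→Red 3·23=69, Z5→Red 2·15=30. Service 775; fixed 622; total 1397.
{Blue}: service 882 + fixed 738 = 1620
{Amber}: Z1→Amber 15·20=300, Z2→Amber 13·20=260, Z3→Amber 13·22=286, Z4→Amber 10·23=230, Z5→Amber 7·15=105. Service 1181; fixed 554; total 1735.
{Red, Blue, Green, Amber}: service 615 + fixed 2695 = 3310
No other subset beats 1397.

Open Red only; minimum total cost 1397.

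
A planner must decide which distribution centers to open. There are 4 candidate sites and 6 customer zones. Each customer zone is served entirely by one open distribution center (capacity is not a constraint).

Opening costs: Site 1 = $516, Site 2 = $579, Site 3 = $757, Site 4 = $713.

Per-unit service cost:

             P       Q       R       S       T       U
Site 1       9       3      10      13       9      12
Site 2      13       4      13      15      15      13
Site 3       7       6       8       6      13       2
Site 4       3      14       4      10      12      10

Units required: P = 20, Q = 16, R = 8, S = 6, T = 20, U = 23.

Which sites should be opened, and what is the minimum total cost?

Open Site 1 only; minimum total cost 1358.

For any fixed open set, each customer zone goes to its cheapest open site; total = fixed + service.
{Site 1}: P→Site 1 9·20=180, Q→Site 1 3·16=48, R→Site 1 10·8=80, S→Site 1 13·6=78, T→Site 1 9·20=180, U→Site 1 12·23=276. Service 842; fixed 516; total 1358.
{Site 3}: P→Site 3 7·20=140, Q→Site 3 6·16=96, R→Site 3 8·8=64, S→Site 3 6·6=36, T→Site 3 13·20=260, U→Site 3 2·23=46. Service 642; fixed 757; total 1399.
{Site 4}: P→Site 4 3·20=60, Q→Site 4 14·16=224, R→Site 4 4·8=32, S→Site 4 10·6=60, T→Site 4 12·20=240, U→Site 4 10·23=230. Service 846; fixed 713; total 1559.
{Site 1, Site 2, Site 3, Site 4}: service 402 + fixed 2565 = 2967
(All 15 nonempty subsets were checked; Site 1 only is lowest.)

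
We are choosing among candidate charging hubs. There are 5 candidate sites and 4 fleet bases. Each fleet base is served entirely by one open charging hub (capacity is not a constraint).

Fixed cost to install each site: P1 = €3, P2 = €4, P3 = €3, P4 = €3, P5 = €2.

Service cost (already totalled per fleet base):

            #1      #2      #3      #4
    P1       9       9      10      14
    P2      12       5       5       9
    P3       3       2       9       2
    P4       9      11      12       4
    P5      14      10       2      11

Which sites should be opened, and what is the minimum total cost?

Open P3 and P5; minimum total cost 14.

For any fixed open set, each fleet base goes to its cheapest open site; total = fixed + service.
{P3, P5}: #1→P3 3, #2→P3 2, #3→P5 2, #4→P3 2. Service 9; fixed 5; total 14.
{P1, P3, P5}: #1→P3 3, #2→P3 2, #3→P5 2, #4→P3 2. Service 9; fixed 8; total 17.
{P3, P4, P5}: service 9 + fixed 8 = 17
{P1, P2, P3, P4, P5}: #1→P3 3, #2→P3 2, #3→P5 2, #4→P3 2. Service 9; fixed 15; total 24.
No other subset beats 14.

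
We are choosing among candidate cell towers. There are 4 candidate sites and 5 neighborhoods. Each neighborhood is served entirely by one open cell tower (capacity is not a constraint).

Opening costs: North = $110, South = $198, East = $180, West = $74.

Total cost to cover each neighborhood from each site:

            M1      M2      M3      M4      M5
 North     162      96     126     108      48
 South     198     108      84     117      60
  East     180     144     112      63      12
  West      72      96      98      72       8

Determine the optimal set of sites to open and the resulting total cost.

Open West only; minimum total cost 420.

For any fixed open set, each neighborhood goes to its cheapest open site; total = fixed + service.
{West}: M1→West 72, M2→West 96, M3→West 98, M4→West 72, M5→West 8. Service 346; fixed 74; total 420.
{North, West}: M1→West 72, M2→North 96, M3→West 98, M4→West 72, M5→West 8. Service 346; fixed 184; total 530.
{East, West}: service 337 + fixed 254 = 591
{North, South, East, West}: service 323 + fixed 562 = 885
No other subset beats 420.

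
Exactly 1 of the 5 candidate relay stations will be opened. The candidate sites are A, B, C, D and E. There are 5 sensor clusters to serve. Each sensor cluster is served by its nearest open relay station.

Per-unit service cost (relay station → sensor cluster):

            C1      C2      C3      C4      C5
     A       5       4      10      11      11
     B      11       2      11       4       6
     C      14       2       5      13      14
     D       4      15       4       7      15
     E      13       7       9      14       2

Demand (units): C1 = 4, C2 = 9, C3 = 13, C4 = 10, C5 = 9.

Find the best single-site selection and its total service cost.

With exactly 1 open, each sensor cluster uses its cheapest among the chosen.
{B}: C1→B 11·4=44, C2→B 2·9=18, C3→B 11·13=143, C4→B 4·10=40, C5→B 6·9=54. Service cost 299.
{E}: service cost 390
{A}: service cost 395
Among all 5 size-1 choices, {B} is lowest.

Choose B only; total service cost 299.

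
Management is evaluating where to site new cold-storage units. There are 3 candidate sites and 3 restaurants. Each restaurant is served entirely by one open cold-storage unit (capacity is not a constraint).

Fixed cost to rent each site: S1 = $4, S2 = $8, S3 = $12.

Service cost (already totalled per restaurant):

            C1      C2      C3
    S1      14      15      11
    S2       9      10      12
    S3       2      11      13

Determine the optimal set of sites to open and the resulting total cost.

For any fixed open set, each restaurant goes to its cheapest open site; total = fixed + service.
{S3}: C1→S3 2, C2→S3 11, C3→S3 13. Service 26; fixed 12; total 38.
{S2}: service 31 + fixed 8 = 39
{S1, S3}: service 24 + fixed 16 = 40
{S1, S2, S3}: service 23 + fixed 24 = 47
No other subset beats 38.

Open S3 only; minimum total cost 38.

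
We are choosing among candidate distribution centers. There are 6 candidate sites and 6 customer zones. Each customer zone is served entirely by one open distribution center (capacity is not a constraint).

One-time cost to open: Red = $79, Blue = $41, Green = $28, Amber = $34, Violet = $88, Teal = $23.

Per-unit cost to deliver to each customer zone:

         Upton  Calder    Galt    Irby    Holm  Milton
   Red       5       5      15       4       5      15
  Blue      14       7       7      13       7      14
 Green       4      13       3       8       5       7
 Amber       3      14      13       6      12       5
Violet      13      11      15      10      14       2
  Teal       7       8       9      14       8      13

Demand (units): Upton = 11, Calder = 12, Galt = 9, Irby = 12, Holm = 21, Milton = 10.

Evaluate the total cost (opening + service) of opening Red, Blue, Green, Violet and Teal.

Each customer zone is assigned to its cheapest site among the open ones.
{Red, Blue, Green, Violet, Teal}: Upton→Green 4·11=44, Calder→Red 5·12=60, Galt→Green 3·9=27, Irby→Red 4·12=48, Holm→Red 5·21=105, Milton→Violet 2·10=20. Service 304; fixed 259; total 563.

Total cost: 563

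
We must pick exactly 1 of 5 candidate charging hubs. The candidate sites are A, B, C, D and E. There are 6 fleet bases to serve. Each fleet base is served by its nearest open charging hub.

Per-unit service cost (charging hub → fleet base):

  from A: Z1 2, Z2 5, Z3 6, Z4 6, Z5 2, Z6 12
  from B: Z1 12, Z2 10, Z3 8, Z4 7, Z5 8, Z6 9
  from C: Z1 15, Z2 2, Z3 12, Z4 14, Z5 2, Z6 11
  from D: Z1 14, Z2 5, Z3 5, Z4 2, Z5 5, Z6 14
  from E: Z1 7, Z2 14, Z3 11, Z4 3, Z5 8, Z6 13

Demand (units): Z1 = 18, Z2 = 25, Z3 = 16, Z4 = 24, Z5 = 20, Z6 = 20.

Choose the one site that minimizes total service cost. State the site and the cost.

Choose A only; total service cost 681.

With exactly 1 open, each fleet base uses its cheapest among the chosen.
{A}: Z1→A 2·18=36, Z2→A 5·25=125, Z3→A 6·16=96, Z4→A 6·24=144, Z5→A 2·20=40, Z6→A 12·20=240. Service cost 681.
{D}: service cost 885
{B}: service cost 1102
Among all 5 size-1 choices, {A} is lowest.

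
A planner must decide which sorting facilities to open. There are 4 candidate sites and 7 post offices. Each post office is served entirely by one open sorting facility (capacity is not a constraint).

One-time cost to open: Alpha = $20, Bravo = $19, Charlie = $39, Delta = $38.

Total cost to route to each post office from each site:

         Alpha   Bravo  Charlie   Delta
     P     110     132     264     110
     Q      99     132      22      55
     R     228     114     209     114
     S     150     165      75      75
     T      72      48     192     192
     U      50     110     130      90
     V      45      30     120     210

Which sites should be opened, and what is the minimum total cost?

Open Alpha, Bravo and Charlie; minimum total cost 527.

For any fixed open set, each post office goes to its cheapest open site; total = fixed + service.
{Alpha, Bravo, Charlie}: P→Alpha 110, Q→Charlie 22, R→Bravo 114, S→Charlie 75, T→Bravo 48, U→Alpha 50, V→Bravo 30. Service 449; fixed 78; total 527.
{Alpha, Bravo, Delta}: service 482 + fixed 77 = 559
{Alpha, Bravo, Charlie, Delta}: P→Alpha 110, Q→Charlie 22, R→Bravo 114, S→Charlie 75, T→Bravo 48, U→Alpha 50, V→Bravo 30. Service 449; fixed 116; total 565.
{Bravo}: service 731 + fixed 19 = 750
No other subset beats 527.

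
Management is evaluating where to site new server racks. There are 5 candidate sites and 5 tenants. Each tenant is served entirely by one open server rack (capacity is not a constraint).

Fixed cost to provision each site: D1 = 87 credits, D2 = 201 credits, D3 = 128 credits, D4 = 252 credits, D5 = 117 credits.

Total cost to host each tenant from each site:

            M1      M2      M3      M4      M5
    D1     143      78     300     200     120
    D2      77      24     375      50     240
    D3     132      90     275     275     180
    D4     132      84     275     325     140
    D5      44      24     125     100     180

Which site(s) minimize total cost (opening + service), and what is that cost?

Open D5 only; minimum total cost 590.

For any fixed open set, each tenant goes to its cheapest open site; total = fixed + service.
{D5}: M1→D5 44, M2→D5 24, M3→D5 125, M4→D5 100, M5→D5 180. Service 473; fixed 117; total 590.
{D1, D5}: service 413 + fixed 204 = 617
{D3, D5}: service 473 + fixed 245 = 718
{D1, D2, D3, D4, D5}: M1→D5 44, M2→D2 24, M3→D5 125, M4→D2 50, M5→D1 120. Service 363; fixed 785; total 1148.
No other subset beats 590.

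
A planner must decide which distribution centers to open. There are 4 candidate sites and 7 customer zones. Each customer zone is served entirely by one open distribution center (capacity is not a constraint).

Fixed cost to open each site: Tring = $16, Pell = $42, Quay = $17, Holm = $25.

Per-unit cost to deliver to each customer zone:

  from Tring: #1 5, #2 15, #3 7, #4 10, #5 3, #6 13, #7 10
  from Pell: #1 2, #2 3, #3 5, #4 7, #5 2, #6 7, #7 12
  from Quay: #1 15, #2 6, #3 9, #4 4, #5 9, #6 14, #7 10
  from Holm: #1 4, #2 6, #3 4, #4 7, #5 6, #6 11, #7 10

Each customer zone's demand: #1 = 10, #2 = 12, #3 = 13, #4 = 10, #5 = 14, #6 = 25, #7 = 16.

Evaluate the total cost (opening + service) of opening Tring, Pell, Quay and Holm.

Each customer zone is assigned to its cheapest site among the open ones.
{Tring, Pell, Quay, Holm}: #1→Pell 2·10=20, #2→Pell 3·12=36, #3→Holm 4·13=52, #4→Quay 4·10=40, #5→Pell 2·14=28, #6→Pell 7·25=175, #7→Tring 10·16=160. Service 511; fixed 100; total 611.

Total cost: 611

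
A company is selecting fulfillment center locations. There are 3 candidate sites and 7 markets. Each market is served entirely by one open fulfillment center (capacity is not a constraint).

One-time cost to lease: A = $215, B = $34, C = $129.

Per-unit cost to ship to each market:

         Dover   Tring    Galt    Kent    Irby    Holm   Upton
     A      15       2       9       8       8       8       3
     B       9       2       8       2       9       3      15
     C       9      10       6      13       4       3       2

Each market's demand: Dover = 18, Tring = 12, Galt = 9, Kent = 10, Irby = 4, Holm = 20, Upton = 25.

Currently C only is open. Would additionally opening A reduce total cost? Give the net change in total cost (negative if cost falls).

No — net change +69 (cost rises by 69).

Current service cost with {C}: 592.
Adding A: each market re-picks its cheapest; new service cost 446, saving 146.
Extra fixed cost: 215. Net change = 215 − 146 = 69.
(Totals: 721 → 790.)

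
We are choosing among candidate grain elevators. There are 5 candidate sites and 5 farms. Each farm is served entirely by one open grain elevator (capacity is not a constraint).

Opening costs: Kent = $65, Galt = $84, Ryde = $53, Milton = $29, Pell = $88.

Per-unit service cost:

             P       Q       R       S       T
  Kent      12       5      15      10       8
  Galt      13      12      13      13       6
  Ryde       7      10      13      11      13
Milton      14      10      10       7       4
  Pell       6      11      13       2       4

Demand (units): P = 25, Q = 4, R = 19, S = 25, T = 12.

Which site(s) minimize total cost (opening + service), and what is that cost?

For any fixed open set, each farm goes to its cheapest open site; total = fixed + service.
{Milton, Pell}: P→Pell 6·25=150, Q→Milton 10·4=40, R→Milton 10·19=190, S→Pell 2·25=50, T→Milton 4·12=48. Service 478; fixed 117; total 595.
{Pell}: P→Pell 6·25=150, Q→Pell 11·4=44, R→Pell 13·19=247, S→Pell 2·25=50, T→Pell 4·12=48. Service 539; fixed 88; total 627.
{Kent, Milton, Pell}: P→Pell 6·25=150, Q→Kent 5·4=20, R→Milton 10·19=190, S→Pell 2·25=50, T→Milton 4·12=48. Service 458; fixed 182; total 640.
{Kent, Galt, Ryde, Milton, Pell}: service 458 + fixed 319 = 777
No other subset beats 595.

Open Milton and Pell; minimum total cost 595.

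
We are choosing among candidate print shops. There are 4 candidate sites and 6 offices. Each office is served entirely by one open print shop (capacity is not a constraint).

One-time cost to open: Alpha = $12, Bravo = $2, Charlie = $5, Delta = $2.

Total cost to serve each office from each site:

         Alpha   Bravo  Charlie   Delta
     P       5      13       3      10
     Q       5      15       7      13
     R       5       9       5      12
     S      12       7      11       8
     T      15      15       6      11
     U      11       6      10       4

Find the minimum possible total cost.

Minimum total cost: 40

For any fixed open set, each office goes to its cheapest open site; total = fixed + service.
{Charlie, Delta}: P→Charlie 3, Q→Charlie 7, R→Charlie 5, S→Delta 8, T→Charlie 6, U→Delta 4. Service 33; fixed 7; total 40.
{Bravo, Charlie}: service 34 + fixed 7 = 41
{Bravo, Charlie, Delta}: service 32 + fixed 9 = 41
{Alpha, Bravo, Charlie, Delta}: service 30 + fixed 21 = 51
(All 15 nonempty subsets were checked; Charlie and Delta is lowest.)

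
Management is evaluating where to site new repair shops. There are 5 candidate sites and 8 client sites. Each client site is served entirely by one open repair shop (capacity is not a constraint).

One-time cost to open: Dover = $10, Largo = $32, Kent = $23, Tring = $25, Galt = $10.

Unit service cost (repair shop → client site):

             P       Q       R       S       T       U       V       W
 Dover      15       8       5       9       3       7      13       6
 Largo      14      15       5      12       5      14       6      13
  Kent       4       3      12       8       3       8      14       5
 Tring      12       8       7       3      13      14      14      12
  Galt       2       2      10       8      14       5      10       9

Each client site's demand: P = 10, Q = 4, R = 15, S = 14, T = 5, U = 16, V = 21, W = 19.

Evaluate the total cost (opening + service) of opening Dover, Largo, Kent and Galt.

Total cost: 606

Each client site is assigned to its cheapest site among the open ones.
{Dover, Largo, Kent, Galt}: P→Galt 2·10=20, Q→Galt 2·4=8, R→Dover 5·15=75, S→Kent 8·14=112, T→Dover 3·5=15, U→Galt 5·16=80, V→Largo 6·21=126, W→Kent 5·19=95. Service 531; fixed 75; total 606.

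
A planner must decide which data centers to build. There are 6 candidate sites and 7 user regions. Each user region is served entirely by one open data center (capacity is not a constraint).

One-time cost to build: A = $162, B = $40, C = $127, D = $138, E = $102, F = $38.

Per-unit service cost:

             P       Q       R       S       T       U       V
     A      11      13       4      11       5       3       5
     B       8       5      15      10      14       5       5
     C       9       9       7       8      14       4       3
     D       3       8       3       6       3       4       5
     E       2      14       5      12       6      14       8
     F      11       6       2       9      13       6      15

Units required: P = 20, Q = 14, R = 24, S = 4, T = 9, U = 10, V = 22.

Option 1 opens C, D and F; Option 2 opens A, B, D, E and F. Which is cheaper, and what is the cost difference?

Option 1 is cheaper by 177.

Option 1: {C, D, F}: P→D 3·20=60, Q→F 6·14=84, R→F 2·24=48, S→D 6·4=24, T→D 3·9=27, U→C 4·10=40, V→C 3·22=66. Service 349; fixed 303; total 652.
Option 2: {A, B, D, E, F}: P→E 2·20=40, Q→B 5·14=70, R→F 2·24=48, S→D 6·4=24, T→D 3·9=27, U→A 3·10=30, V→A 5·22=110. Service 349; fixed 480; total 829.
Difference: |652 − 829| = 177.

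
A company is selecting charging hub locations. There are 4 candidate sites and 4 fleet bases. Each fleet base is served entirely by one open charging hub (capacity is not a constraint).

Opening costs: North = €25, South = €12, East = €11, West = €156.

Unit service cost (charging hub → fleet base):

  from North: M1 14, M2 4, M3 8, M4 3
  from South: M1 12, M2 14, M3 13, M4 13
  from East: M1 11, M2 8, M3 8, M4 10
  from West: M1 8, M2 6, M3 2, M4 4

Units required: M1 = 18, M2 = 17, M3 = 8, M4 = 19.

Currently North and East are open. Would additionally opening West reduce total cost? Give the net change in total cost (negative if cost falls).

Current service cost with {North, East}: 387.
Adding West: each fleet base re-picks its cheapest; new service cost 285, saving 102.
Extra fixed cost: 156. Net change = 156 − 102 = 54.
(Totals: 423 → 477.)

No — net change +54 (cost rises by 54).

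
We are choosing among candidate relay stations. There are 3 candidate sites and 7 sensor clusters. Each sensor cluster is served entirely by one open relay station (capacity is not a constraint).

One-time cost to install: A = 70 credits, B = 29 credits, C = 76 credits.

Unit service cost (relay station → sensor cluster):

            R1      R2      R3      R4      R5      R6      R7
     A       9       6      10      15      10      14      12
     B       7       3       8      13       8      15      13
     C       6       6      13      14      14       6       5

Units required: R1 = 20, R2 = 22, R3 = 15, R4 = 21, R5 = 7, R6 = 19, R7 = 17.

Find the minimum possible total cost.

For any fixed open set, each sensor cluster goes to its cheapest open site; total = fixed + service.
{B, C}: R1→C 6·20=120, R2→B 3·22=66, R3→B 8·15=120, R4→B 13·21=273, R5→B 8·7=56, R6→C 6·19=114, R7→C 5·17=85. Service 834; fixed 105; total 939.
{A, B, C}: service 834 + fixed 175 = 1009
{A, C}: service 965 + fixed 146 = 1111
{B}: R1→B 7·20=140, R2→B 3·22=66, R3→B 8·15=120, R4→B 13·21=273, R5→B 8·7=56, R6→B 15·19=285, R7→B 13·17=221. Service 1161; fixed 29; total 1190.
No other subset beats 939.

Minimum total cost: 939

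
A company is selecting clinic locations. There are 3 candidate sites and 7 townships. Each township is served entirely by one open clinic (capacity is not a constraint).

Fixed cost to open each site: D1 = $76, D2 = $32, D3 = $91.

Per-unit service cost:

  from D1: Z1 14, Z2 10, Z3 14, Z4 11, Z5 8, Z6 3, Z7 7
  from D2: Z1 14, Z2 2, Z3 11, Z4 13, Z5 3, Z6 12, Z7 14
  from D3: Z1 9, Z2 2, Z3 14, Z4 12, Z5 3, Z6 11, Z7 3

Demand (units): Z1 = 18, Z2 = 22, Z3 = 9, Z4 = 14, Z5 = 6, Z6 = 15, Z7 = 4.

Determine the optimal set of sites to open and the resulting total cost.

Open D1 and D3; minimum total cost 728.

For any fixed open set, each township goes to its cheapest open site; total = fixed + service.
{D1, D3}: Z1→D3 9·18=162, Z2→D3 2·22=44, Z3→D1 14·9=126, Z4→D1 11·14=154, Z5→D3 3·6=18, Z6→D1 3·15=45, Z7→D3 3·4=12. Service 561; fixed 167; total 728.
{D1, D2, D3}: Z1→D3 9·18=162, Z2→D2 2·22=44, Z3→D2 11·9=99, Z4→D1 11·14=154, Z5→D2 3·6=18, Z6→D1 3·15=45, Z7→D3 3·4=12. Service 534; fixed 199; total 733.
{D1, D2}: service 640 + fixed 108 = 748
{D2}: service 831 + fixed 32 = 863
(All 7 nonempty subsets were checked; D1 and D3 is lowest.)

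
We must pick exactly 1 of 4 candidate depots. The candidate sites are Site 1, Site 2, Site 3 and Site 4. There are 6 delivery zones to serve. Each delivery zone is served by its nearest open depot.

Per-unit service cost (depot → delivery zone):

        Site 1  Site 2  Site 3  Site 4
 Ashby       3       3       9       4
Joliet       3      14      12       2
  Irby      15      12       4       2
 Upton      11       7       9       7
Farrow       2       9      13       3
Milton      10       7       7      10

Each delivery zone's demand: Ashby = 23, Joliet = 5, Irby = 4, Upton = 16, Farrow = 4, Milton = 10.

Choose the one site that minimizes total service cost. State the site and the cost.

Choose Site 4 only; total service cost 334.

With exactly 1 open, each delivery zone uses its cheapest among the chosen.
{Site 4}: Ashby→Site 4 4·23=92, Joliet→Site 4 2·5=10, Irby→Site 4 2·4=8, Upton→Site 4 7·16=112, Farrow→Site 4 3·4=12, Milton→Site 4 10·10=100. Service cost 334.
{Site 2}: service cost 405
{Site 1}: service cost 428
Among all 4 size-1 choices, {Site 4} is lowest.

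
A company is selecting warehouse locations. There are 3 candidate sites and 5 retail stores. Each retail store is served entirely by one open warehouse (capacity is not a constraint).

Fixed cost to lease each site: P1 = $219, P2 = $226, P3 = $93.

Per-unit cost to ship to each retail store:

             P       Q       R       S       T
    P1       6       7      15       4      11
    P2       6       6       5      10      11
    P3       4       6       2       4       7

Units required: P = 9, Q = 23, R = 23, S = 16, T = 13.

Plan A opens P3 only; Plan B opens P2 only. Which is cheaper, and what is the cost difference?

Plan A is cheaper by 368.

Plan A: {P3}: P→P3 4·9=36, Q→P3 6·23=138, R→P3 2·23=46, S→P3 4·16=64, T→P3 7·13=91. Service 375; fixed 93; total 468.
Plan B: {P2}: P→P2 6·9=54, Q→P2 6·23=138, R→P2 5·23=115, S→P2 10·16=160, T→P2 11·13=143. Service 610; fixed 226; total 836.
Difference: |468 − 836| = 368.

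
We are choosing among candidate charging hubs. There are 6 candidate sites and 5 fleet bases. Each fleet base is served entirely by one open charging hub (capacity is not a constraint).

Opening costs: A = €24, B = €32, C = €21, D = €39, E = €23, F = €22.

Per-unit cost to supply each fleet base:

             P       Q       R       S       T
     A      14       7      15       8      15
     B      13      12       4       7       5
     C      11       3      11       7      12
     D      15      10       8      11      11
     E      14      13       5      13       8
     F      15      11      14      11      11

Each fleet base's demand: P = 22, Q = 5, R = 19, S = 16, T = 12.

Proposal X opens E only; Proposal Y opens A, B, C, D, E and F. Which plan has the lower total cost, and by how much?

Proposal Y is cheaper by 129.

Proposal X: {E}: P→E 14·22=308, Q→E 13·5=65, R→E 5·19=95, S→E 13·16=208, T→E 8·12=96. Service 772; fixed 23; total 795.
Proposal Y: {A, B, C, D, E, F}: P→C 11·22=242, Q→C 3·5=15, R→B 4·19=76, S→B 7·16=112, T→B 5·12=60. Service 505; fixed 161; total 666.
Difference: |795 − 666| = 129.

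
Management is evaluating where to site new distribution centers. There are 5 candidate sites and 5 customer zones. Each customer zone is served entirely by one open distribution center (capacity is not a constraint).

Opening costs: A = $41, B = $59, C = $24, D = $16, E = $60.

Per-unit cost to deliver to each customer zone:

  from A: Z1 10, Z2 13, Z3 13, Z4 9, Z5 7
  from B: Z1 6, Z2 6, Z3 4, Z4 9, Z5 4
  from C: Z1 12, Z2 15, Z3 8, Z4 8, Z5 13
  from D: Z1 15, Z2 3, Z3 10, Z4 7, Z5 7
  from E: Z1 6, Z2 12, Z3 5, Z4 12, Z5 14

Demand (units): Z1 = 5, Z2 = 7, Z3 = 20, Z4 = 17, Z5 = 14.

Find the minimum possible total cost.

For any fixed open set, each customer zone goes to its cheapest open site; total = fixed + service.
{B, D}: Z1→B 6·5=30, Z2→D 3·7=21, Z3→B 4·20=80, Z4→D 7·17=119, Z5→B 4·14=56. Service 306; fixed 75; total 381.
{B, C, D}: service 306 + fixed 99 = 405
{B}: service 361 + fixed 59 = 420
{A, B, C, D, E}: service 306 + fixed 200 = 506
No other subset beats 381.

Minimum total cost: 381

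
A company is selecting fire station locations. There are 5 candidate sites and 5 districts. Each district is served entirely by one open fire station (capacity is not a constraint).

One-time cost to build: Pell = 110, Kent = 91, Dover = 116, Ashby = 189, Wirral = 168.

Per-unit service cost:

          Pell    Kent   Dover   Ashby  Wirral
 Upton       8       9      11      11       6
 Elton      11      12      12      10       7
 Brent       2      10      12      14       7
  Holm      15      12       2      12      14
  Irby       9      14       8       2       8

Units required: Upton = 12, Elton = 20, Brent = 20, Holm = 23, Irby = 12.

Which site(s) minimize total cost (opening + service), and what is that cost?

For any fixed open set, each district goes to its cheapest open site; total = fixed + service.
{Pell, Dover}: Upton→Pell 8·12=96, Elton→Pell 11·20=220, Brent→Pell 2·20=40, Holm→Dover 2·23=46, Irby→Dover 8·12=96. Service 498; fixed 226; total 724.
{Dover, Wirral}: service 494 + fixed 284 = 778
{Pell, Dover, Wirral}: service 394 + fixed 394 = 788
{Pell, Kent, Dover, Ashby, Wirral}: service 322 + fixed 674 = 996
No other subset beats 724.

Open Pell and Dover; minimum total cost 724.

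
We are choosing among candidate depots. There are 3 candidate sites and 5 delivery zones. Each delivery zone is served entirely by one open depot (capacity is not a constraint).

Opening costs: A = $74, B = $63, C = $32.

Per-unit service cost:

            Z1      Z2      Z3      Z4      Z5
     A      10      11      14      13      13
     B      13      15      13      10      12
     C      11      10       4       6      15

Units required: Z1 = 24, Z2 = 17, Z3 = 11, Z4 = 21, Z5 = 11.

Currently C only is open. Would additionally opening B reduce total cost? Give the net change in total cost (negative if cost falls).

No — net change +30 (cost rises by 30).

Current service cost with {C}: 769.
Adding B: each delivery zone re-picks its cheapest; new service cost 736, saving 33.
Extra fixed cost: 63. Net change = 63 − 33 = 30.
(Totals: 801 → 831.)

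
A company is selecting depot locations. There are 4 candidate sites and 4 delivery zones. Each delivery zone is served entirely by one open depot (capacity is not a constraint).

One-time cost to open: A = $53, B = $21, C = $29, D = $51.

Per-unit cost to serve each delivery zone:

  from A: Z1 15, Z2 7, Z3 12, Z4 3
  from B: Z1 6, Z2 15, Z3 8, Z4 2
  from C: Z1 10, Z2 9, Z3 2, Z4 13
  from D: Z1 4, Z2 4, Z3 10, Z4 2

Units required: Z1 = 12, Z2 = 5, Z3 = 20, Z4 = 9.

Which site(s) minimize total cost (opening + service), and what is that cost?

Open C and D; minimum total cost 206.

For any fixed open set, each delivery zone goes to its cheapest open site; total = fixed + service.
{C, D}: Z1→D 4·12=48, Z2→D 4·5=20, Z3→C 2·20=40, Z4→D 2·9=18. Service 126; fixed 80; total 206.
{B, C}: Z1→B 6·12=72, Z2→C 9·5=45, Z3→C 2·20=40, Z4→B 2·9=18. Service 175; fixed 50; total 225.
{B, C, D}: service 126 + fixed 101 = 227
{A, B, C, D}: service 126 + fixed 154 = 280
(All 15 nonempty subsets were checked; C and D is lowest.)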